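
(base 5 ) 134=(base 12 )38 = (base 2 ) 101100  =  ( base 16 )2C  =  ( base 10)44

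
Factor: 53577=3^2*5953^1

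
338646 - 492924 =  - 154278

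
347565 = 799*435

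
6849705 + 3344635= 10194340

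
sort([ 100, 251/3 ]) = [ 251/3,100 ]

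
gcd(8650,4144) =2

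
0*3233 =0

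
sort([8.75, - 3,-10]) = [ - 10,-3,8.75]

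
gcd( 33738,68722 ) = 2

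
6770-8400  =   - 1630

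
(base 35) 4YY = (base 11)4668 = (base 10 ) 6124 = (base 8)13754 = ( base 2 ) 1011111101100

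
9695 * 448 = 4343360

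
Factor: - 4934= -2^1*2467^1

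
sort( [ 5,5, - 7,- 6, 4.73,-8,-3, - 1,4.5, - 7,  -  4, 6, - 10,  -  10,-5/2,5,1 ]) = [  -  10, - 10, - 8 ,- 7, - 7, - 6 , - 4 , - 3,  -  5/2,-1,1, 4.5  ,  4.73,5,  5,5, 6 ]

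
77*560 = 43120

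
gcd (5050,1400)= 50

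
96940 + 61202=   158142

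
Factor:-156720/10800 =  - 653/45 = - 3^(  -  2)*5^( - 1)*653^1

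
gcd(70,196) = 14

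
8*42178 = 337424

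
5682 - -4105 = 9787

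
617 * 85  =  52445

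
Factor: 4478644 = 2^2*29^1* 38609^1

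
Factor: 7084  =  2^2*7^1*11^1*23^1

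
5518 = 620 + 4898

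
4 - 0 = 4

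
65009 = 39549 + 25460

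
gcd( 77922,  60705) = 9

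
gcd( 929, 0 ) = 929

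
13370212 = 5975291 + 7394921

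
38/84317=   38/84317  =  0.00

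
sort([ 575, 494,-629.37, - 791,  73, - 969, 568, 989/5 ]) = [ - 969, - 791, - 629.37, 73,989/5,494,568,575]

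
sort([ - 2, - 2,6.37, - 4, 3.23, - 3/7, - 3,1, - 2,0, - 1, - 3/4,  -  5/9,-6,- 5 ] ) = [-6, - 5, - 4, - 3, - 2, - 2,-2, - 1,- 3/4, - 5/9,  -  3/7,0, 1,3.23,6.37 ] 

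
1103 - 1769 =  - 666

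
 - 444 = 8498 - 8942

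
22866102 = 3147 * 7266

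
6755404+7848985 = 14604389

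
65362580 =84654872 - 19292292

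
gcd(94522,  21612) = 2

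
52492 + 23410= 75902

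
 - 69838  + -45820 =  - 115658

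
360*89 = 32040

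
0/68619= 0 = 0.00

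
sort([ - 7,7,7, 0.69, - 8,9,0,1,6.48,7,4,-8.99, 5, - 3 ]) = [ - 8.99, - 8,-7, - 3,0,0.69,1, 4, 5, 6.48, 7,  7,7,  9 ] 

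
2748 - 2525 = 223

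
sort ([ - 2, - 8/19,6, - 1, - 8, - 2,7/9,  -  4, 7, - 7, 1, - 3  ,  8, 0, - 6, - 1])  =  [ - 8, - 7 , - 6, - 4, - 3, - 2,  -  2 , - 1,-1,-8/19 , 0, 7/9, 1, 6, 7, 8]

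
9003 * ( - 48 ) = -432144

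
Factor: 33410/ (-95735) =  - 6682/19147 = - 2^1*13^1 *41^( - 1) *257^1* 467^(  -  1)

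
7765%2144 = 1333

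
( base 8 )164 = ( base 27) 48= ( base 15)7b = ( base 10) 116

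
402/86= 4 + 29/43 = 4.67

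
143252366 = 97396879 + 45855487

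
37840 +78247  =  116087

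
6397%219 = 46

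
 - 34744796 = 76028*(  -  457 ) 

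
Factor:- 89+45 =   -  44=- 2^2 * 11^1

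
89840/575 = 156 + 28/115 = 156.24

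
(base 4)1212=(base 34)30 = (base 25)42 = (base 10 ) 102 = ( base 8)146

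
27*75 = 2025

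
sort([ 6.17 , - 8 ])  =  [ - 8, 6.17 ] 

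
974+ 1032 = 2006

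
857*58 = 49706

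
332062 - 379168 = - 47106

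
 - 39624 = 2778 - 42402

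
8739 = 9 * 971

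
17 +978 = 995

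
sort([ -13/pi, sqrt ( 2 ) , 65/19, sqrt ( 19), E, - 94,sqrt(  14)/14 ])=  [ - 94 ,-13/pi, sqrt( 14)/14,  sqrt( 2 ) , E,65/19,sqrt( 19) ]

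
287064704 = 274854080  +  12210624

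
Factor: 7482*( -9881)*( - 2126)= 2^2*3^1*29^1*41^1*43^1 * 241^1  *1063^1 = 157174418892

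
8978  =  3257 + 5721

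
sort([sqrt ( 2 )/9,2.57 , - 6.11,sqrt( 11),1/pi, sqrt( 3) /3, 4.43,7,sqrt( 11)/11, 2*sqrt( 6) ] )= [ - 6.11, sqrt(2) /9,sqrt( 11 ) /11,1/pi, sqrt( 3 ) /3,  2.57,sqrt(11),  4.43,  2*sqrt( 6),7]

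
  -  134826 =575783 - 710609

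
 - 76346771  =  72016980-148363751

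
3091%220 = 11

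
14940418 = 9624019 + 5316399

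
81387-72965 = 8422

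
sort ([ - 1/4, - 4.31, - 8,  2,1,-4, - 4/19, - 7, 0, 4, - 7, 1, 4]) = [- 8 , - 7, - 7, - 4.31,-4 , - 1/4, - 4/19,0, 1, 1,2,4,4]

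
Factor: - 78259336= - 2^3 * 9782417^1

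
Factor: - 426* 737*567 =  - 2^1*3^5*7^1*11^1 * 67^1*71^1 = - 178016454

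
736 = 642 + 94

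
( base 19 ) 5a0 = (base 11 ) 1554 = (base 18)62F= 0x7cb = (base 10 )1995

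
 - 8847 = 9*( - 983)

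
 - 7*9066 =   -  63462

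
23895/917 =23895/917  =  26.06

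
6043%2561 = 921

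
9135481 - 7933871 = 1201610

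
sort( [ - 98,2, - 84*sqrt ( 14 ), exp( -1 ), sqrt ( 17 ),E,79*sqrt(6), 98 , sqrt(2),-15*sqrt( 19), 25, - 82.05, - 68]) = [ - 84* sqrt(14),-98,- 82.05, - 68,  -  15 * sqrt(19 ), exp(-1), sqrt( 2),2,E,sqrt( 17 ),  25, 98,79*sqrt(6 ) ]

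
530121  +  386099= 916220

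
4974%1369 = 867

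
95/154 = 95/154= 0.62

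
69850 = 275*254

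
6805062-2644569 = 4160493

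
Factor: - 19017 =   -  3^2*2113^1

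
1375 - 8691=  - 7316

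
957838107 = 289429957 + 668408150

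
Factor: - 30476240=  - 2^4*5^1 *17^1 * 22409^1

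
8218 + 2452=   10670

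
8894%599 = 508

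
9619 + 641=10260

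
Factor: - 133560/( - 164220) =318/391 = 2^1 *3^1*17^(- 1)*23^( - 1)*53^1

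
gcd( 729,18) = 9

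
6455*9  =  58095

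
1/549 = 1/549 = 0.00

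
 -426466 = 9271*( - 46) 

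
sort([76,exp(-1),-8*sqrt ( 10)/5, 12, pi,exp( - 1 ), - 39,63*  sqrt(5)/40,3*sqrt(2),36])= [-39, - 8 * sqrt(10 ) /5, exp(- 1),exp( - 1),pi,63*sqrt ( 5) /40 , 3*sqrt( 2),12,  36,76 ]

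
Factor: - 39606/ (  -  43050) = 23/25 = 5^( -2)*23^1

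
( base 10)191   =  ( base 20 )9b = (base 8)277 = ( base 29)6H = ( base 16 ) BF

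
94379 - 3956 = 90423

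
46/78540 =23/39270 = 0.00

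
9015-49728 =-40713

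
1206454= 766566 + 439888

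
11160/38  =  5580/19 = 293.68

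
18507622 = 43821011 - 25313389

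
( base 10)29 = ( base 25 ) 14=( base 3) 1002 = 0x1d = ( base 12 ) 25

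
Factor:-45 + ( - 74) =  - 119 = - 7^1*17^1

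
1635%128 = 99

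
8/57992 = 1/7249 = 0.00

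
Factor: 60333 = 3^1*7^1*13^2 * 17^1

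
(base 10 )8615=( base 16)21A7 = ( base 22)HHD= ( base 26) CJ9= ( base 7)34055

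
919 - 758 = 161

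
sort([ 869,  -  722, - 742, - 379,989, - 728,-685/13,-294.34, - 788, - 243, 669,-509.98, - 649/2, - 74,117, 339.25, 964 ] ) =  [-788, - 742, - 728,  -  722,-509.98,- 379, - 649/2, - 294.34,-243,-74, - 685/13, 117,339.25, 669, 869 , 964,989]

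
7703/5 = 1540 + 3/5= 1540.60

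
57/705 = 19/235=0.08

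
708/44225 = 708/44225  =  0.02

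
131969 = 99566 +32403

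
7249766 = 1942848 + 5306918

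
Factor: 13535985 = 3^1*5^1*379^1*2381^1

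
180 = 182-2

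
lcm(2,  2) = 2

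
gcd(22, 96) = 2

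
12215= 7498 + 4717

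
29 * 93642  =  2715618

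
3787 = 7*541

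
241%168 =73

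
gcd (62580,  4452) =84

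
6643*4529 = 30086147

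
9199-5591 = 3608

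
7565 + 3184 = 10749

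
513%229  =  55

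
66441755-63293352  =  3148403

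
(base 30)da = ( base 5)3100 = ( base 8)620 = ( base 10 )400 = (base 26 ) fa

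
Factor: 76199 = 23^1*3313^1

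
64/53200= 4/3325 = 0.00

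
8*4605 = 36840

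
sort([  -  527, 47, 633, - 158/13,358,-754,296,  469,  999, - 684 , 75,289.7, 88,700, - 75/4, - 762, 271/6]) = [ - 762, - 754, - 684, -527, - 75/4, - 158/13, 271/6, 47, 75, 88, 289.7 , 296,358, 469, 633, 700,  999]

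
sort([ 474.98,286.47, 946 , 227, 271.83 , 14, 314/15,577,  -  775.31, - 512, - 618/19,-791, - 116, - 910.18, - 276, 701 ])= [ - 910.18, - 791, - 775.31, - 512, - 276, - 116,-618/19, 14, 314/15,227,271.83, 286.47, 474.98,  577, 701,  946]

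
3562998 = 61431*58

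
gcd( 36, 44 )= 4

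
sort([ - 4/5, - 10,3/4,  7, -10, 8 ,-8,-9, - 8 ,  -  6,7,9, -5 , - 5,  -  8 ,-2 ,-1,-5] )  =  [ -10, -10,-9 ,- 8 , - 8, - 8, - 6, -5,- 5, - 5, - 2, - 1,-4/5,3/4, 7 , 7,8, 9] 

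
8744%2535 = 1139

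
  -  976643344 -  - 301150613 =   -  675492731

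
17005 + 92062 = 109067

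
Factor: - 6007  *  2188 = -2^2*547^1*6007^1 = -13143316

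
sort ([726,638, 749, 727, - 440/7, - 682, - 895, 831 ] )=[ - 895, - 682,  -  440/7,  638,726, 727, 749,831] 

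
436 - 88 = 348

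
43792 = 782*56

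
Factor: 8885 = 5^1*1777^1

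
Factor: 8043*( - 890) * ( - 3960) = 2^4*3^3*5^2 * 7^1 * 11^1 * 89^1*383^1 = 28346749200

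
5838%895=468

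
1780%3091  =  1780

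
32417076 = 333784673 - 301367597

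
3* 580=1740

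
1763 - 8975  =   - 7212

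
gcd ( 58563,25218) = 27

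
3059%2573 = 486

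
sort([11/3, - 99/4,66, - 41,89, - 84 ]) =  [-84,-41,-99/4,11/3,66, 89]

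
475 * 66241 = 31464475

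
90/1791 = 10/199 = 0.05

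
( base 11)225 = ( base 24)b5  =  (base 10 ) 269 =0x10d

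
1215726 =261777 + 953949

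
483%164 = 155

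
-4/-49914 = 2/24957  =  0.00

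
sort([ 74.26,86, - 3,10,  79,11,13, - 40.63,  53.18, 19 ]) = [ - 40.63, - 3, 10,11, 13,19, 53.18,74.26, 79,86 ] 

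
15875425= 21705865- 5830440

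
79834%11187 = 1525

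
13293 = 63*211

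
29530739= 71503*413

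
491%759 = 491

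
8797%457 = 114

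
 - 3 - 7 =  - 10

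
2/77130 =1/38565  =  0.00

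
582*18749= 10911918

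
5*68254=341270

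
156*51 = 7956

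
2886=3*962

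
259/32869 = 259/32869 = 0.01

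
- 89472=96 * ( - 932)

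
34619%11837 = 10945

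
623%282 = 59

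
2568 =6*428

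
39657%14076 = 11505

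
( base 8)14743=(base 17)15FE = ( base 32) 6f3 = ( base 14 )25B5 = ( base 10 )6627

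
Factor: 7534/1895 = 2^1*5^( - 1)*379^( - 1 ) * 3767^1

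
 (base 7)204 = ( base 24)46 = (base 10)102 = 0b1100110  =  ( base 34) 30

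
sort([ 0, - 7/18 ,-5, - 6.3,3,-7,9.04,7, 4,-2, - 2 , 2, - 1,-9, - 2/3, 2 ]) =[ - 9, - 7, - 6.3 , - 5,  -  2,-2,-1, - 2/3,  -  7/18, 0, 2,2,  3,4, 7, 9.04]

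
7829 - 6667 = 1162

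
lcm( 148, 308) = 11396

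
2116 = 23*92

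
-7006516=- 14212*493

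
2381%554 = 165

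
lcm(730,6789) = 67890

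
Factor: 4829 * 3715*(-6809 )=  - 122151655615=- 5^1*11^2*439^1*619^1 * 743^1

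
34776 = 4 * 8694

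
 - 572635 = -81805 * 7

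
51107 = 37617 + 13490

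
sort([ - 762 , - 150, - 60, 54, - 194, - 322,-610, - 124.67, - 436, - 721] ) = [  -  762,  -  721, - 610, - 436, - 322, - 194, - 150 , - 124.67, - 60, 54] 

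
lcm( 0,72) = 0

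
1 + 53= 54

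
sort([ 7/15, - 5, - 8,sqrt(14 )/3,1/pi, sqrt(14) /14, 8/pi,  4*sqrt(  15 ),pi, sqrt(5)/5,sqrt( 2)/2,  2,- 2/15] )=[ - 8, - 5 , - 2/15, sqrt( 14)/14,1/pi,  sqrt( 5)/5, 7/15 , sqrt( 2)/2, sqrt( 14)/3,2, 8/pi, pi,4*sqrt(15 ) ]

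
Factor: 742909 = 742909^1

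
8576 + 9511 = 18087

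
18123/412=18123/412= 43.99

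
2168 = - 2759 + 4927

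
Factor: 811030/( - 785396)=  - 405515/392698 = - 2^(-1 ) * 5^1*11^1*41^(-1)*73^1*101^1*4789^ (  -  1)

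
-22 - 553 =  - 575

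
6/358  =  3/179 = 0.02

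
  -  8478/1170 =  - 471/65 = - 7.25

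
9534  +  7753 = 17287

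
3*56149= 168447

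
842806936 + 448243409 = 1291050345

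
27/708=9/236 =0.04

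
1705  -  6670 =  - 4965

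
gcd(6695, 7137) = 13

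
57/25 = 2 + 7/25=2.28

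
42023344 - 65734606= - 23711262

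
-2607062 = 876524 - 3483586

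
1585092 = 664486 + 920606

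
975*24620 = 24004500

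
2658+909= 3567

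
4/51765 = 4/51765  =  0.00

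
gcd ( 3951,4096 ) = 1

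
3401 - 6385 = -2984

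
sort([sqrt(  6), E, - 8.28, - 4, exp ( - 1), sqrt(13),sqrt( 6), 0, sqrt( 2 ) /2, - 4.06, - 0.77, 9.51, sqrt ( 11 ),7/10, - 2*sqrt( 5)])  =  [-8.28, - 2 * sqrt(5 ), - 4.06 , - 4 , - 0.77,0,  exp (  -  1), 7/10, sqrt( 2 ) /2, sqrt( 6 ) , sqrt( 6 ), E , sqrt(11),sqrt(13 ) , 9.51]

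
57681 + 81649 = 139330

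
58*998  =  57884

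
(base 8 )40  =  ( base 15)22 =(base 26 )16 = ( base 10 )32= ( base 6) 52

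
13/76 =13/76 = 0.17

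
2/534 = 1/267 =0.00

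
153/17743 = 153/17743 = 0.01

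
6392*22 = 140624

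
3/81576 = 1/27192 = 0.00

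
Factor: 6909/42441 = 7/43 = 7^1*43^( - 1) 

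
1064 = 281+783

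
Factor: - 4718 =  - 2^1*7^1 * 337^1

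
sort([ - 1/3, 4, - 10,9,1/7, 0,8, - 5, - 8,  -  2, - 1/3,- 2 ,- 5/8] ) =[  -  10, - 8, - 5, - 2, - 2, - 5/8, - 1/3, - 1/3, 0, 1/7, 4, 8, 9 ]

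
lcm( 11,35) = 385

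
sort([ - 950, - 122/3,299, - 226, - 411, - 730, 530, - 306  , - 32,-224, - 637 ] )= [ - 950 ,-730,-637, - 411,-306, - 226, - 224, - 122/3, - 32 , 299,530 ]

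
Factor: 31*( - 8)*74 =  - 18352 = - 2^4*31^1*37^1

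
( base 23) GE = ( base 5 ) 3012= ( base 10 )382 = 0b101111110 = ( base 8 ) 576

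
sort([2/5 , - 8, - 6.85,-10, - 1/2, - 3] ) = [ -10 , - 8, - 6.85,  -  3, - 1/2,  2/5 ]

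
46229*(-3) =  - 138687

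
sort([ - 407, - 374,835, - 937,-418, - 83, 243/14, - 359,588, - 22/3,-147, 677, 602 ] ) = [ - 937, - 418, - 407, - 374,- 359, -147, - 83, - 22/3, 243/14,  588, 602, 677, 835 ]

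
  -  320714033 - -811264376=490550343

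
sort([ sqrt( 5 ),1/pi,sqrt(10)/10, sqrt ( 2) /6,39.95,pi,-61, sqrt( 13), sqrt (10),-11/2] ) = [ - 61, - 11/2, sqrt( 2 ) /6, sqrt(10)/10,1/pi , sqrt(5),pi, sqrt(10 ), sqrt(13), 39.95 ] 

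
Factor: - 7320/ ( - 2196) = 10/3 = 2^1*3^( - 1) *5^1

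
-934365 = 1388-935753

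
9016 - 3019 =5997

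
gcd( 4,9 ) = 1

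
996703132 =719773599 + 276929533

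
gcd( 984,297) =3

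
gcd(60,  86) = 2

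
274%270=4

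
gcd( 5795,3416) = 61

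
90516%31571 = 27374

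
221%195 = 26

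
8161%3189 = 1783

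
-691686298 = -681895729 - 9790569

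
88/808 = 11/101 = 0.11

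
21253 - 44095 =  - 22842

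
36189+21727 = 57916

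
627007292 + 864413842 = 1491421134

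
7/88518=7/88518  =  0.00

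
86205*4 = 344820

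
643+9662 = 10305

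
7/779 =7/779=0.01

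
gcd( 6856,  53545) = 1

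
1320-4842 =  - 3522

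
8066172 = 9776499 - 1710327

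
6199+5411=11610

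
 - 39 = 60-99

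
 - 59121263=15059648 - 74180911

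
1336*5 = 6680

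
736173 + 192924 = 929097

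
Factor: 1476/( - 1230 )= - 6/5 = -  2^1*3^1*5^(-1 )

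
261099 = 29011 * 9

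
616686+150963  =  767649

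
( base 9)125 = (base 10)104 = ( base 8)150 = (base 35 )2y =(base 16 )68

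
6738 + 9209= 15947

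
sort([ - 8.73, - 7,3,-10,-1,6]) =[  -  10,  -  8.73, - 7,-1,3, 6]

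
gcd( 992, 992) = 992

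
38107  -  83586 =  - 45479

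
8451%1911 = 807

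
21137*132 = 2790084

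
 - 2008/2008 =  - 1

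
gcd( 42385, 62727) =7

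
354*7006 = 2480124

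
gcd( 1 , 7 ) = 1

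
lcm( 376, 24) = 1128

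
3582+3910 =7492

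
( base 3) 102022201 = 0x203e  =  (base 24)e7m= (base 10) 8254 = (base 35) 6PT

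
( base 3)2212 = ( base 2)1001101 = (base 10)77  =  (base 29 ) 2J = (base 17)49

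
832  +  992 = 1824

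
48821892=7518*6494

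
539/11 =49 = 49.00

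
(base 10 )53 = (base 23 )27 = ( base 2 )110101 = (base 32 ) 1l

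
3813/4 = 3813/4 = 953.25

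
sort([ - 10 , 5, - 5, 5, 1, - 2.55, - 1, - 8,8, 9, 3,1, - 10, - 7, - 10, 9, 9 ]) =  [ - 10, - 10, - 10, - 8, - 7  , - 5,-2.55, - 1, 1,1, 3, 5,5, 8,  9,9,  9]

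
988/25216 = 247/6304  =  0.04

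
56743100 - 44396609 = 12346491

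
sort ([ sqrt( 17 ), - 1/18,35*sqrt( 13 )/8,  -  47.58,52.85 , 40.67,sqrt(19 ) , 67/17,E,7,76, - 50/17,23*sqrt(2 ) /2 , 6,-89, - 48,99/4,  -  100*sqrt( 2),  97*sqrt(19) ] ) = [-100 * sqrt( 2 ), - 89, - 48, - 47.58, - 50/17, - 1/18,E,67/17,sqrt(17), sqrt (19 ),6,7, 35 * sqrt( 13)/8, 23*sqrt( 2 )/2,99/4  ,  40.67,52.85,76,97*sqrt( 19 )]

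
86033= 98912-12879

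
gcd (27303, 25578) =3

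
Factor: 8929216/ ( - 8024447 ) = -2^6*17^1 * 23^(  -  1 )*29^1*283^1* 348889^ ( - 1)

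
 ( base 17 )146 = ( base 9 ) 443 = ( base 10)363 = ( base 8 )553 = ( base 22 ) gb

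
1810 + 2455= 4265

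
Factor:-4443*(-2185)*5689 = 55228555995 = 3^1  *5^1*19^1*23^1*1481^1*5689^1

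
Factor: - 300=  -  2^2*3^1*5^2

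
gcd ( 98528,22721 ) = 1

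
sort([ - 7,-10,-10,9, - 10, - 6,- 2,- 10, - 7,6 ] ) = [ - 10, - 10,-10,-10,-7 ,  -  7, - 6, - 2, 6, 9]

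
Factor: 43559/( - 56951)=-43^1* 1013^1*56951^( - 1)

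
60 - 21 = 39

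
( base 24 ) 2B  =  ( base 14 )43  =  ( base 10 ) 59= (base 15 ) 3e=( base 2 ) 111011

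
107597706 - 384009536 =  - 276411830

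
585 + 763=1348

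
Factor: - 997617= -3^1*193^1*1723^1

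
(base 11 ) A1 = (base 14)7D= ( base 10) 111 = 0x6f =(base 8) 157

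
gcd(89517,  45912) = 3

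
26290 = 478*55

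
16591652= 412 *40271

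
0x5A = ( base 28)36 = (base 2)1011010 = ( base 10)90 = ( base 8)132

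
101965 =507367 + -405402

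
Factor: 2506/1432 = 7/4 = 2^( - 2 )*7^1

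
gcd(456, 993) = 3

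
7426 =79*94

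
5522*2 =11044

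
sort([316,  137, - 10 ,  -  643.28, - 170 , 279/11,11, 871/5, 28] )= [ - 643.28,-170, - 10,11,279/11 , 28,137,871/5,316 ]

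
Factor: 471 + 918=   3^1 * 463^1 = 1389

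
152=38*4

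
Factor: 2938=2^1*13^1*113^1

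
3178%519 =64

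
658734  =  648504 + 10230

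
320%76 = 16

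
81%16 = 1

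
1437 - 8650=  - 7213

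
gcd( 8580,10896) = 12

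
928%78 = 70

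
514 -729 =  -215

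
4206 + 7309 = 11515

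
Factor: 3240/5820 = 54/97 = 2^1*3^3*97^( - 1 ) 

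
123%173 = 123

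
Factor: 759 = 3^1*11^1*23^1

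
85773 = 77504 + 8269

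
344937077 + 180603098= 525540175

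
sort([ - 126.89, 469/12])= [ - 126.89,469/12] 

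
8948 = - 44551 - - 53499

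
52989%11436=7245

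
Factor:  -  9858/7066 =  - 3^1*31^1*53^1 * 3533^( - 1) = - 4929/3533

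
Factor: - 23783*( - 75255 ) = 3^1*5^1 * 17^1*29^1*173^1*1399^1 = 1789789665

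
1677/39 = 43 = 43.00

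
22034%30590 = 22034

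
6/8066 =3/4033 = 0.00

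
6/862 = 3/431 = 0.01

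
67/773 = 67/773  =  0.09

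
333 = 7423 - 7090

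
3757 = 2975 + 782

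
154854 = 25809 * 6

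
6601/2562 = 943/366 = 2.58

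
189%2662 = 189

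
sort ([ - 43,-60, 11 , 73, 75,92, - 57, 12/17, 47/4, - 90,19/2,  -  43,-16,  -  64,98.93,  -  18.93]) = [ - 90, - 64,  -  60, - 57, - 43,-43, - 18.93, - 16,12/17,  19/2, 11, 47/4,73,75, 92, 98.93 ] 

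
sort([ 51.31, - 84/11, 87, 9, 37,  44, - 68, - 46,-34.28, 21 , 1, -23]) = [ - 68, - 46, - 34.28,- 23, - 84/11 , 1, 9,21,37, 44,51.31 , 87] 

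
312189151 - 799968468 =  - 487779317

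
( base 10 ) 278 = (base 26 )ai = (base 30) 98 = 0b100010110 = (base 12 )1b2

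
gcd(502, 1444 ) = 2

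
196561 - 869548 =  - 672987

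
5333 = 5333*1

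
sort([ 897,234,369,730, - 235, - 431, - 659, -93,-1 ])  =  [ - 659 ,-431, - 235,- 93,  -  1, 234, 369 , 730, 897]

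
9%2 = 1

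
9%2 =1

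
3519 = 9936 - 6417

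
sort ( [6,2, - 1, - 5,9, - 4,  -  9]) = [ - 9,-5, - 4, - 1, 2,6,9]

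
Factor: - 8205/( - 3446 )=2^ ( - 1 )*3^1*5^1 * 547^1*1723^( - 1)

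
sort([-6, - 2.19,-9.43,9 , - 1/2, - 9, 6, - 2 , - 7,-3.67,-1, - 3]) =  [  -  9.43, - 9,- 7  , - 6, - 3.67, - 3,- 2.19,-2, - 1, - 1/2, 6, 9 ]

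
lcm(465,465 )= 465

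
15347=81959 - 66612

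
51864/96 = 2161/4 = 540.25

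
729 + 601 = 1330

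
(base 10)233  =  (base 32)79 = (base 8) 351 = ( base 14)129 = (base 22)AD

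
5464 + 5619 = 11083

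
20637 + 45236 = 65873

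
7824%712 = 704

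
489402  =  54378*9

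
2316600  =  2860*810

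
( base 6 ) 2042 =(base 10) 458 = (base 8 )712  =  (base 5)3313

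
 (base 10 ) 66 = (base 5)231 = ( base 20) 36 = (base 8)102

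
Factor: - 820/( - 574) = 10/7 = 2^1*5^1 * 7^( - 1)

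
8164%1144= 156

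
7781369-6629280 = 1152089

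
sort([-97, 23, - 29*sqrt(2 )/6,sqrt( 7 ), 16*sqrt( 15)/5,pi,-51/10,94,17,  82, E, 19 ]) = [ - 97, - 29*sqrt(2 )/6  , - 51/10, sqrt( 7), E, pi, 16*sqrt (15)/5 , 17,19, 23,82, 94]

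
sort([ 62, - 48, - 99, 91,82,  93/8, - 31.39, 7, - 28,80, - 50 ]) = [ - 99, - 50, - 48, - 31.39 , -28, 7,  93/8, 62,80,82  ,  91] 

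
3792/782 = 4 + 332/391 = 4.85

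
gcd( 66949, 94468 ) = 1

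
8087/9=8087/9 = 898.56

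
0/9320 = 0 = 0.00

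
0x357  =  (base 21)1JF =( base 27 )14i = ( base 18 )2b9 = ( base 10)855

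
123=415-292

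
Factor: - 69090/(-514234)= 4935/36731 = 3^1*5^1*7^1*23^(  -  1 )*47^1*1597^(-1 ) 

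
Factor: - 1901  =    -  1901^1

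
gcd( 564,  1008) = 12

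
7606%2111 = 1273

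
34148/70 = 487 + 29/35 = 487.83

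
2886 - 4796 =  - 1910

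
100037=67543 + 32494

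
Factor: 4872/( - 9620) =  - 1218/2405  =  -2^1 * 3^1*5^ ( - 1)*7^1*13^(-1 )*29^1*37^( - 1 ) 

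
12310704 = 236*52164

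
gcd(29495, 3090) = 5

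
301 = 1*301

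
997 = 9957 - 8960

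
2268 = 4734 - 2466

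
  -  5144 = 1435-6579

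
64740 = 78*830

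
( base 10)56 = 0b111000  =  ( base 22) 2C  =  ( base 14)40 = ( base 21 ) 2e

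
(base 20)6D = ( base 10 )133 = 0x85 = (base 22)61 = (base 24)5d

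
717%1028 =717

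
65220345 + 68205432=133425777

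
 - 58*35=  - 2030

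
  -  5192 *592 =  - 3073664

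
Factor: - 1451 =- 1451^1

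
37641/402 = 12547/134 = 93.63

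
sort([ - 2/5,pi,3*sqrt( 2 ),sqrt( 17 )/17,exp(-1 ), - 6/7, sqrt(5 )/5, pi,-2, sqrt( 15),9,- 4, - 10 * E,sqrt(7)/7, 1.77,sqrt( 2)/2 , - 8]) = [ - 10*E, - 8, - 4, - 2, - 6/7, - 2/5,sqrt(17 )/17 , exp ( - 1),sqrt( 7 )/7,sqrt( 5 ) /5,  sqrt(2 ) /2,1.77,pi,pi,  sqrt(15),3*sqrt( 2), 9]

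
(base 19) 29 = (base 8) 57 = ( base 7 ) 65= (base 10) 47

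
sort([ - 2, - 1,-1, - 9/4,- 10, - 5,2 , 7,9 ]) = [ - 10,  -  5, - 9/4,-2, - 1,- 1, 2, 7,9]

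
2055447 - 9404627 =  - 7349180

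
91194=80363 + 10831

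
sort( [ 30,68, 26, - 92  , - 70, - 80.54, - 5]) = [- 92, - 80.54, - 70,- 5,26,  30,68] 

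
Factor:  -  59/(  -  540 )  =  2^( - 2)*3^( - 3 )*5^( - 1)*59^1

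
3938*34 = 133892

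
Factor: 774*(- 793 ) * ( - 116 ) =71198712 = 2^3*3^2  *  13^1*29^1*43^1*61^1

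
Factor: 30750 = 2^1 *3^1*5^3*41^1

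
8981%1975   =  1081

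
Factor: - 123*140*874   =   - 2^3*3^1*5^1*7^1*19^1*23^1* 41^1= -15050280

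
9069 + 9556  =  18625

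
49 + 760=809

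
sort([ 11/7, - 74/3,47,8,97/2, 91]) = [ - 74/3, 11/7,8,47,97/2,91 ] 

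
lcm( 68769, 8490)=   687690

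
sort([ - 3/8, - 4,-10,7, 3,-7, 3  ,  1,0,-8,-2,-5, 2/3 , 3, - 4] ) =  [ - 10,  -  8, - 7,-5, - 4, - 4,- 2, - 3/8, 0,2/3, 1 , 3, 3,  3, 7 ]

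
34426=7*4918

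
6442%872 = 338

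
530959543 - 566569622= -35610079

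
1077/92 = 1077/92 = 11.71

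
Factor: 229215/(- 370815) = -7^1*37^1*419^( - 1 ) = - 259/419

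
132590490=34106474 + 98484016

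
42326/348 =21163/174 = 121.63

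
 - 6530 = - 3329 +- 3201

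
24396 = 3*8132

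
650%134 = 114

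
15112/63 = 15112/63 = 239.87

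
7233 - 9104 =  - 1871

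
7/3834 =7/3834 = 0.00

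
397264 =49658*8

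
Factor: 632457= 3^2 *7^1 *10039^1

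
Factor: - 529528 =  -2^3*66191^1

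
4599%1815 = 969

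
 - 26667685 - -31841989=5174304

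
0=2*0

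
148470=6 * 24745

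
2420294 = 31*78074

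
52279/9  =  52279/9 =5808.78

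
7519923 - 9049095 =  - 1529172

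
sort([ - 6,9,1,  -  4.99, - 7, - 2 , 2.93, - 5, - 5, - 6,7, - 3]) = [ - 7,-6, - 6, - 5, - 5, - 4.99, - 3,  -  2,  1 , 2.93, 7,9 ] 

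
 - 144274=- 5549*26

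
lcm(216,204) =3672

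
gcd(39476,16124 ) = 556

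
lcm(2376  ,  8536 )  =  230472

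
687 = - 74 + 761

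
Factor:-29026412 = -2^2*17^1*426859^1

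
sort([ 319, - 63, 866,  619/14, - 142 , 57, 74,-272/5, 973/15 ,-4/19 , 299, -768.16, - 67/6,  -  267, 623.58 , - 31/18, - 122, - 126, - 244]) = [ - 768.16,-267 ,  -  244, - 142, - 126,-122, - 63, - 272/5,  -  67/6,-31/18, - 4/19, 619/14 , 57, 973/15, 74,299, 319,623.58, 866] 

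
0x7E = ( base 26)4m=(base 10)126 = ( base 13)99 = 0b1111110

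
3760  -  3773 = -13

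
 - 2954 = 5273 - 8227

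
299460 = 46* 6510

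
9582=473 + 9109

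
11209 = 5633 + 5576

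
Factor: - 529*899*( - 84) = 39947964= 2^2*3^1*7^1*23^2 *29^1 * 31^1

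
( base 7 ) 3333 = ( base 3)1122110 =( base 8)2260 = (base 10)1200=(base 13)714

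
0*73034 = 0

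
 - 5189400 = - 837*6200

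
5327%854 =203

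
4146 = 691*6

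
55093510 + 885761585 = 940855095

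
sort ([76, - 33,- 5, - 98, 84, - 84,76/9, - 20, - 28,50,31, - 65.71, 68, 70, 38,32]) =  [ - 98, - 84, - 65.71, - 33, - 28,-20, - 5,76/9,31,32,38,  50,68, 70,76,84]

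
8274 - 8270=4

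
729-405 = 324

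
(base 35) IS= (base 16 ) 292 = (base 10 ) 658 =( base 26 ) P8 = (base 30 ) LS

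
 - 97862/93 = -97862/93 = - 1052.28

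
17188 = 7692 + 9496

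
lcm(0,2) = 0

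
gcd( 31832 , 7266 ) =346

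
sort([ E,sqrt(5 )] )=[sqrt(5 ), E]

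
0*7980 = 0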